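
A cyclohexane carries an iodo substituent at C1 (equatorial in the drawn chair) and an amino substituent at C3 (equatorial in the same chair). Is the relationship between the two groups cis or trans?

cis

C1 and C3 have the same parity, so their axial bonds point in the same direction.
With same-parity carbons, two substituents on the same face are both axial or both equatorial; opposite faces give one of each.
Here the groups are equatorial/equatorial → same face → cis.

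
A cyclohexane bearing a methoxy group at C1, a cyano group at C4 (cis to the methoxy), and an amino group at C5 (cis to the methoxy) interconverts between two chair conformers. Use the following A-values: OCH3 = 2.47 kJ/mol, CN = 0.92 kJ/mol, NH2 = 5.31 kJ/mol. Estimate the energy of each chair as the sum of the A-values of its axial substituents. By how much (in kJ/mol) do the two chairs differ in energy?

Chair I (methoxy axial, cyano equatorial, amino axial): E = 7.78 kJ/mol.
Chair II (methoxy equatorial, cyano axial, amino equatorial): E = 0.92 kJ/mol.
ΔE = 7.78 − 0.92 = 6.86 kJ/mol; chair II is more stable.

6.86 kJ/mol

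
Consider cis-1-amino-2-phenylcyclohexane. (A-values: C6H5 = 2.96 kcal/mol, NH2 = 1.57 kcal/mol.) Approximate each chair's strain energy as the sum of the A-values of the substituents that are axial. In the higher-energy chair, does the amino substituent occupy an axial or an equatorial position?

equatorial

C1 and C2 have opposite parity, so for the cis isomer the two substituents are one axial and one equatorial in each chair.
Chair I (phenyl axial, amino equatorial): E = 2.96 kcal/mol.
Chair II (phenyl equatorial, amino axial): E = 1.57 kcal/mol.
Chair I is the less stable (higher-energy) conformer, and in that chair the amino group is equatorial.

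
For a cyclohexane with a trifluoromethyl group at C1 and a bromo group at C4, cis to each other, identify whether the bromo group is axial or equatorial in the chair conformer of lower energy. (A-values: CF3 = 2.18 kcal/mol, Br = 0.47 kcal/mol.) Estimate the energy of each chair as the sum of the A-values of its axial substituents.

axial

C1 and C4 have opposite parity, so for the cis isomer the two substituents are one axial and one equatorial in each chair.
Chair I (trifluoromethyl axial, bromo equatorial): E = 2.18 kcal/mol.
Chair II (trifluoromethyl equatorial, bromo axial): E = 0.47 kcal/mol.
Chair II is the more stable (lower-energy) conformer, and in that chair the bromo group is axial.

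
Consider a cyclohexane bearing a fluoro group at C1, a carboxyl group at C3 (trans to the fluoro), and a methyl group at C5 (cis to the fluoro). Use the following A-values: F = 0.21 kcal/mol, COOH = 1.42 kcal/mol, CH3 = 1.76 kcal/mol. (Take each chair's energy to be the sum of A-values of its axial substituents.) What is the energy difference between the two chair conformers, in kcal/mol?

0.55 kcal/mol

Chair I (fluoro axial, carboxyl equatorial, methyl axial): E = 1.97 kcal/mol.
Chair II (fluoro equatorial, carboxyl axial, methyl equatorial): E = 1.42 kcal/mol.
ΔE = 1.97 − 1.42 = 0.55 kcal/mol; chair II is more stable.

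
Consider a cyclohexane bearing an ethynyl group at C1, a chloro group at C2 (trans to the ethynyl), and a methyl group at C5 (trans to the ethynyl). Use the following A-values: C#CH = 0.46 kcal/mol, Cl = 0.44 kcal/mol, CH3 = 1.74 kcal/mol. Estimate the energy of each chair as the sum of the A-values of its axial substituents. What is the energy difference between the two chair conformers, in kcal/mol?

Chair I (ethynyl axial, chloro axial, methyl equatorial): E = 0.90 kcal/mol.
Chair II (ethynyl equatorial, chloro equatorial, methyl axial): E = 1.74 kcal/mol.
ΔE = 1.74 − 0.90 = 0.84 kcal/mol; chair I is more stable.

0.84 kcal/mol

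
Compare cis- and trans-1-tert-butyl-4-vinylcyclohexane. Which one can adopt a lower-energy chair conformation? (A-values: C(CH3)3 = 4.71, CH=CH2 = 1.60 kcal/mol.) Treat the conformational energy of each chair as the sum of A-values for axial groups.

At 1,4 positions (parity opposite): cis → (a,e or e,a); trans → (e,e or a,a).
Best chair for cis: E = 1.60 kcal/mol; best chair for trans: E = 0.00 kcal/mol.
The trans isomer is lower by 1.60 kcal/mol.

trans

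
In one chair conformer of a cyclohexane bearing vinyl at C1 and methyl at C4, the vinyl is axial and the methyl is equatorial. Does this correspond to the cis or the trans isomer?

C1 and C4 have opposite parity, so their axial bonds point in opposite directions.
With opposite-parity carbons, two substituents on the same face are one axial and one equatorial; opposite faces give both axial or both equatorial.
Here the groups are axial/equatorial → same face → cis.

cis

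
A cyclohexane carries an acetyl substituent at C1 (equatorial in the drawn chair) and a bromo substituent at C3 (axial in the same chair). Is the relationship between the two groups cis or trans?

C1 and C3 have the same parity, so their axial bonds point in the same direction.
With same-parity carbons, two substituents on the same face are both axial or both equatorial; opposite faces give one of each.
Here the groups are equatorial/axial → opposite face → trans.

trans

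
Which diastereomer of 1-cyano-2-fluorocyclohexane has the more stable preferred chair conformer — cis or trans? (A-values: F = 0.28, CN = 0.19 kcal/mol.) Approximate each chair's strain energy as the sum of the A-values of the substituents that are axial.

trans

At 1,2 positions (parity opposite): cis → (a,e or e,a); trans → (e,e or a,a).
Best chair for cis: E = 0.19 kcal/mol; best chair for trans: E = 0.00 kcal/mol.
The trans isomer is lower by 0.19 kcal/mol.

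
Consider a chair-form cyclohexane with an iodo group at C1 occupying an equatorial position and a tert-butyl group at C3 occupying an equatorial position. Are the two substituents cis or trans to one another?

C1 and C3 have the same parity, so their axial bonds point in the same direction.
With same-parity carbons, two substituents on the same face are both axial or both equatorial; opposite faces give one of each.
Here the groups are equatorial/equatorial → same face → cis.

cis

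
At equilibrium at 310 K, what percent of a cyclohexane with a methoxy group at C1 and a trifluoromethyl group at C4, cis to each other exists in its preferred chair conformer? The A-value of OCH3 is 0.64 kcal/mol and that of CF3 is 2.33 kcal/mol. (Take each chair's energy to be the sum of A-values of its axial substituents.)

C1 and C4 have opposite parity, so for the cis isomer the two substituents are one axial and one equatorial in each chair.
Chair I (methoxy axial, trifluoromethyl equatorial): E = 0.64 kcal/mol; chair II (methoxy equatorial, trifluoromethyl axial): E = 2.33 kcal/mol.
ΔG = 1.69 kcal/mol between the two chairs.
K = exp(ΔG/RT) with R = 1.987×10⁻³ kcal mol⁻¹ K⁻¹ and T = 310 K gives K ≈ 15.5.
Fraction in the lower-energy chair = K/(K+1) = 94.0%.

94.0%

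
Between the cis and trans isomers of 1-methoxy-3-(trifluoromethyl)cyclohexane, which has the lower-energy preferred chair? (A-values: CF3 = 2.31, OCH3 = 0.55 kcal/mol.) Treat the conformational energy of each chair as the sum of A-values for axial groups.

cis

At 1,3 positions (parity same): cis → (e,e or a,a); trans → (a,e or e,a).
Best chair for cis: E = 0.00 kcal/mol; best chair for trans: E = 0.55 kcal/mol.
The cis isomer is lower by 0.55 kcal/mol.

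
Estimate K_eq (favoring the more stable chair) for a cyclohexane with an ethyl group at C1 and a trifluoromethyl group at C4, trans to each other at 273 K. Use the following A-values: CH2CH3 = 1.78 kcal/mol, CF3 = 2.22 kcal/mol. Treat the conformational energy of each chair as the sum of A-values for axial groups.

K ≈ 1594

C1 and C4 have opposite parity, so for the trans isomer the two substituents are e,e in one chair and a,a in the other.
Chair I (ethyl axial, trifluoromethyl axial): E = 4.00 kcal/mol; chair II (ethyl equatorial, trifluoromethyl equatorial): E = 0.00 kcal/mol.
ΔG = 4.00 kcal/mol between the two chairs.
K = exp(ΔG/RT) with R = 1.987×10⁻³ kcal mol⁻¹ K⁻¹ and T = 273 K gives K ≈ 1.59e+03.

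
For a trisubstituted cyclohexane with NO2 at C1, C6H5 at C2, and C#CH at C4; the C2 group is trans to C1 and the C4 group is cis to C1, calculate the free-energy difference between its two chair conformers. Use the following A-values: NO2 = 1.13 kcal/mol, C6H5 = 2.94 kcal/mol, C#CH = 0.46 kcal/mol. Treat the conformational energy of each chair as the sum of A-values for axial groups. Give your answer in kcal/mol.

3.61 kcal/mol

Chair I (nitro axial, phenyl axial, ethynyl equatorial): E = 4.07 kcal/mol.
Chair II (nitro equatorial, phenyl equatorial, ethynyl axial): E = 0.46 kcal/mol.
ΔE = 4.07 − 0.46 = 3.61 kcal/mol; chair II is more stable.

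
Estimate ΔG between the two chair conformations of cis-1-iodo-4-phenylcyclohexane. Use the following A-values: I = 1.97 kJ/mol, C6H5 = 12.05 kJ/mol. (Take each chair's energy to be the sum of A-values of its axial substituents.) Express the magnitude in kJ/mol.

C1 and C4 have opposite parity, so for the cis isomer the two substituents are one axial and one equatorial in each chair.
Chair I (iodo axial, phenyl equatorial): E = 1.97 kJ/mol.
Chair II (iodo equatorial, phenyl axial): E = 12.05 kJ/mol.
ΔE = 12.05 − 1.97 = 10.08 kJ/mol; chair I is more stable.

10.08 kJ/mol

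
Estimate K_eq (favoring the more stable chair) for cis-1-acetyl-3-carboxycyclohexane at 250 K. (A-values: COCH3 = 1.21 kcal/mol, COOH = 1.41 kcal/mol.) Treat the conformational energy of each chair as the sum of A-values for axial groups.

K ≈ 195

C1 and C3 have the same parity, so for the cis isomer the two substituents are e,e in one chair and a,a in the other.
Chair I (acetyl axial, carboxyl axial): E = 2.62 kcal/mol; chair II (acetyl equatorial, carboxyl equatorial): E = 0.00 kcal/mol.
ΔG = 2.62 kcal/mol between the two chairs.
K = exp(ΔG/RT) with R = 1.987×10⁻³ kcal mol⁻¹ K⁻¹ and T = 250 K gives K ≈ 195.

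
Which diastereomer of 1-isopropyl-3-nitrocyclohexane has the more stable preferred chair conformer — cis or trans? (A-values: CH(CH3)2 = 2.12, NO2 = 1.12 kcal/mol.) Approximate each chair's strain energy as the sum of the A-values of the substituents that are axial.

At 1,3 positions (parity same): cis → (e,e or a,a); trans → (a,e or e,a).
Best chair for cis: E = 0.00 kcal/mol; best chair for trans: E = 1.12 kcal/mol.
The cis isomer is lower by 1.12 kcal/mol.

cis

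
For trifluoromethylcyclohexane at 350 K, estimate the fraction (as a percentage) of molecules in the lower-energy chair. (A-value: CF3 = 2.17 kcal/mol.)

95.8%

One chair has the trifluoromethyl group axial (E = 2.17 kcal/mol) and the other has it equatorial (E = 0).
ΔG = 2.17 kcal/mol between the two chairs.
K = exp(ΔG/RT) with R = 1.987×10⁻³ kcal mol⁻¹ K⁻¹ and T = 350 K gives K ≈ 22.7.
Fraction in the lower-energy chair = K/(K+1) = 95.8%.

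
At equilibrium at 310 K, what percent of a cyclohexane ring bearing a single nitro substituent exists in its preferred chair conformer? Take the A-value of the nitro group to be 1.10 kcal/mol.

85.6%

One chair has the nitro group axial (E = 1.10 kcal/mol) and the other has it equatorial (E = 0).
ΔG = 1.10 kcal/mol between the two chairs.
K = exp(ΔG/RT) with R = 1.987×10⁻³ kcal mol⁻¹ K⁻¹ and T = 310 K gives K ≈ 5.96.
Fraction in the lower-energy chair = K/(K+1) = 85.6%.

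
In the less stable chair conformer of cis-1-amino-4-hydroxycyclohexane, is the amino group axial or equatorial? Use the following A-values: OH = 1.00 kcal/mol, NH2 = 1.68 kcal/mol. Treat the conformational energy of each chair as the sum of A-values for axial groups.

C1 and C4 have opposite parity, so for the cis isomer the two substituents are one axial and one equatorial in each chair.
Chair I (hydroxyl axial, amino equatorial): E = 1.00 kcal/mol.
Chair II (hydroxyl equatorial, amino axial): E = 1.68 kcal/mol.
Chair II is the less stable (higher-energy) conformer, and in that chair the amino group is axial.

axial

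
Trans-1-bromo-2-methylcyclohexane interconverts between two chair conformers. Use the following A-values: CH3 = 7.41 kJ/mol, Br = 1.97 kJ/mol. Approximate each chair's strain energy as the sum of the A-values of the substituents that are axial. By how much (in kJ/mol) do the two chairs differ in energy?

9.38 kJ/mol

C1 and C2 have opposite parity, so for the trans isomer the two substituents are e,e in one chair and a,a in the other.
Chair I (methyl axial, bromo axial): E = 9.38 kJ/mol.
Chair II (methyl equatorial, bromo equatorial): E = 0.00 kJ/mol.
ΔE = 9.38 − 0.00 = 9.38 kJ/mol; chair II is more stable.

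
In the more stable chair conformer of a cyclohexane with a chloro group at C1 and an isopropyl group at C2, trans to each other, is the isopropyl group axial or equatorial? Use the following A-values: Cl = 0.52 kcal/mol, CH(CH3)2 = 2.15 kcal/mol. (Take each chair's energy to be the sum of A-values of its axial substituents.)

equatorial

C1 and C2 have opposite parity, so for the trans isomer the two substituents are e,e in one chair and a,a in the other.
Chair I (chloro axial, isopropyl axial): E = 2.67 kcal/mol.
Chair II (chloro equatorial, isopropyl equatorial): E = 0.00 kcal/mol.
Chair II is the more stable (lower-energy) conformer, and in that chair the isopropyl group is equatorial.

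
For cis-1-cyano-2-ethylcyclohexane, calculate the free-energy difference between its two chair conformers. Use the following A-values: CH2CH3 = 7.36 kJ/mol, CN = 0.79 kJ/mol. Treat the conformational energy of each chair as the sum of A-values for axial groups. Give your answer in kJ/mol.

C1 and C2 have opposite parity, so for the cis isomer the two substituents are one axial and one equatorial in each chair.
Chair I (ethyl axial, cyano equatorial): E = 7.36 kJ/mol.
Chair II (ethyl equatorial, cyano axial): E = 0.79 kJ/mol.
ΔE = 7.36 − 0.79 = 6.57 kJ/mol; chair II is more stable.

6.57 kJ/mol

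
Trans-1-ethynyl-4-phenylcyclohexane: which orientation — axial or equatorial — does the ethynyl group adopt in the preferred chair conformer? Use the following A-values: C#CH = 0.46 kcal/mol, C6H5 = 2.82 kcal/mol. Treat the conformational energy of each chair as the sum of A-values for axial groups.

C1 and C4 have opposite parity, so for the trans isomer the two substituents are e,e in one chair and a,a in the other.
Chair I (ethynyl axial, phenyl axial): E = 3.28 kcal/mol.
Chair II (ethynyl equatorial, phenyl equatorial): E = 0.00 kcal/mol.
Chair II is the more stable (lower-energy) conformer, and in that chair the ethynyl group is equatorial.

equatorial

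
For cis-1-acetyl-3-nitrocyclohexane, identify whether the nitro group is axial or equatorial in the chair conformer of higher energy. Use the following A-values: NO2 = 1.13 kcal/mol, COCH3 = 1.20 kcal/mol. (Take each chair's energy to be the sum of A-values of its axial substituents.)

axial

C1 and C3 have the same parity, so for the cis isomer the two substituents are e,e in one chair and a,a in the other.
Chair I (nitro axial, acetyl axial): E = 2.33 kcal/mol.
Chair II (nitro equatorial, acetyl equatorial): E = 0.00 kcal/mol.
Chair I is the less stable (higher-energy) conformer, and in that chair the nitro group is axial.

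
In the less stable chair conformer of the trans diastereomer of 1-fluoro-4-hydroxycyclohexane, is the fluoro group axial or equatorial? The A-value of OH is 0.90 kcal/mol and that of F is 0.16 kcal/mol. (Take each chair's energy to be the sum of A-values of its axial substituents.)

C1 and C4 have opposite parity, so for the trans isomer the two substituents are e,e in one chair and a,a in the other.
Chair I (hydroxyl axial, fluoro axial): E = 1.06 kcal/mol.
Chair II (hydroxyl equatorial, fluoro equatorial): E = 0.00 kcal/mol.
Chair I is the less stable (higher-energy) conformer, and in that chair the fluoro group is axial.

axial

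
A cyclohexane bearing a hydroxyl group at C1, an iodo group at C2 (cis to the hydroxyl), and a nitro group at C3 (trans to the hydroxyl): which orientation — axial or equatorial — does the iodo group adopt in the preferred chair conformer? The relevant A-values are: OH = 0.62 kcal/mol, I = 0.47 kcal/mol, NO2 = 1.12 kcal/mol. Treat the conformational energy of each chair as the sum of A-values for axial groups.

equatorial

Chair I (hydroxyl axial, iodo equatorial, nitro equatorial): E = 0.62 kcal/mol.
Chair II (hydroxyl equatorial, iodo axial, nitro axial): E = 1.59 kcal/mol.
Chair I is the more stable (lower-energy) conformer, and in that chair the iodo group is equatorial.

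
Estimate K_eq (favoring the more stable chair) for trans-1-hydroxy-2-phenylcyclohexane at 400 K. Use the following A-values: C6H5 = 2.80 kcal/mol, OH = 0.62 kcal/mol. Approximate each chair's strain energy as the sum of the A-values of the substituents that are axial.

C1 and C2 have opposite parity, so for the trans isomer the two substituents are e,e in one chair and a,a in the other.
Chair I (phenyl axial, hydroxyl axial): E = 3.42 kcal/mol; chair II (phenyl equatorial, hydroxyl equatorial): E = 0.00 kcal/mol.
ΔG = 3.42 kcal/mol between the two chairs.
K = exp(ΔG/RT) with R = 1.987×10⁻³ kcal mol⁻¹ K⁻¹ and T = 400 K gives K ≈ 73.9.

K ≈ 73.9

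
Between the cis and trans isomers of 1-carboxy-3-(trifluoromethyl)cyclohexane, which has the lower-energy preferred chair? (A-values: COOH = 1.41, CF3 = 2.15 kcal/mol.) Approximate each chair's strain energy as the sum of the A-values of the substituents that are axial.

At 1,3 positions (parity same): cis → (e,e or a,a); trans → (a,e or e,a).
Best chair for cis: E = 0.00 kcal/mol; best chair for trans: E = 1.41 kcal/mol.
The cis isomer is lower by 1.41 kcal/mol.

cis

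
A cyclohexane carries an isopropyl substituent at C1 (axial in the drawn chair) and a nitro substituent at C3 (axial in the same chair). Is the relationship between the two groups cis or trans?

cis

C1 and C3 have the same parity, so their axial bonds point in the same direction.
With same-parity carbons, two substituents on the same face are both axial or both equatorial; opposite faces give one of each.
Here the groups are axial/axial → same face → cis.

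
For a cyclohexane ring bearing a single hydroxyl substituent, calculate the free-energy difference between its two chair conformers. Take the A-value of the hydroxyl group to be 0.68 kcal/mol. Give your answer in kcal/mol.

0.68 kcal/mol

A monosubstituted cyclohexane has one chair with the hydroxyl group axial (E = A = 0.68 kcal/mol) and one with it equatorial (E = 0).
ΔE = 0.68 − 0 = 0.68 kcal/mol.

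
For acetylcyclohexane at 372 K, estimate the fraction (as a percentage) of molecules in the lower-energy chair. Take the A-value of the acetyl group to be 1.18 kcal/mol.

One chair has the acetyl group axial (E = 1.18 kcal/mol) and the other has it equatorial (E = 0).
ΔG = 1.18 kcal/mol between the two chairs.
K = exp(ΔG/RT) with R = 1.987×10⁻³ kcal mol⁻¹ K⁻¹ and T = 372 K gives K ≈ 4.94.
Fraction in the lower-energy chair = K/(K+1) = 83.2%.

83.2%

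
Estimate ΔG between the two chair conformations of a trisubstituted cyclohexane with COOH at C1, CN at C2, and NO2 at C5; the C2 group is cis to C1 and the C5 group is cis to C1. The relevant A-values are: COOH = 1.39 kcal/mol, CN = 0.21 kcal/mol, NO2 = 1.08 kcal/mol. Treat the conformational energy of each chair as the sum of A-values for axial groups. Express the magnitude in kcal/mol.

Chair I (carboxyl axial, cyano equatorial, nitro axial): E = 2.47 kcal/mol.
Chair II (carboxyl equatorial, cyano axial, nitro equatorial): E = 0.21 kcal/mol.
ΔE = 2.47 − 0.21 = 2.26 kcal/mol; chair II is more stable.

2.26 kcal/mol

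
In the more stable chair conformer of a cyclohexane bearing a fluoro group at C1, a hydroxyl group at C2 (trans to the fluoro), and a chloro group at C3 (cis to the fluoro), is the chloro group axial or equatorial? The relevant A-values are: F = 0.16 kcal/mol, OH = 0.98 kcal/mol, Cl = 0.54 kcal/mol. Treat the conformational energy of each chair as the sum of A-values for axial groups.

Chair I (fluoro axial, hydroxyl axial, chloro axial): E = 1.68 kcal/mol.
Chair II (fluoro equatorial, hydroxyl equatorial, chloro equatorial): E = 0.00 kcal/mol.
Chair II is the more stable (lower-energy) conformer, and in that chair the chloro group is equatorial.

equatorial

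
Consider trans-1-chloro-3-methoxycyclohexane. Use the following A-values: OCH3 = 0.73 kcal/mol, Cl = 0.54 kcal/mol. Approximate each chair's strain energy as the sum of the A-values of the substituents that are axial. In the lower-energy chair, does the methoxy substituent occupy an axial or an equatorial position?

equatorial

C1 and C3 have the same parity, so for the trans isomer the two substituents are one axial and one equatorial in each chair.
Chair I (methoxy axial, chloro equatorial): E = 0.73 kcal/mol.
Chair II (methoxy equatorial, chloro axial): E = 0.54 kcal/mol.
Chair II is the more stable (lower-energy) conformer, and in that chair the methoxy group is equatorial.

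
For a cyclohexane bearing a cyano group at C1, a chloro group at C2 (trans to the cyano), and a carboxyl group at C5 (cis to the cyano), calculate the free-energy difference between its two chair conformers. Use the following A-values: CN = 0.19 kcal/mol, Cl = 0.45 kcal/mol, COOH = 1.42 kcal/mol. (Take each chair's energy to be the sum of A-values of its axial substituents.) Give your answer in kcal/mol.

2.06 kcal/mol

Chair I (cyano axial, chloro axial, carboxyl axial): E = 2.06 kcal/mol.
Chair II (cyano equatorial, chloro equatorial, carboxyl equatorial): E = 0.00 kcal/mol.
ΔE = 2.06 − 0.00 = 2.06 kcal/mol; chair II is more stable.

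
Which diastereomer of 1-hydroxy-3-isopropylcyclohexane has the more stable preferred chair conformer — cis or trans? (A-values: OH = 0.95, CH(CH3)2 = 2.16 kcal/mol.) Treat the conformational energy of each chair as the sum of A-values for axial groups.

At 1,3 positions (parity same): cis → (e,e or a,a); trans → (a,e or e,a).
Best chair for cis: E = 0.00 kcal/mol; best chair for trans: E = 0.95 kcal/mol.
The cis isomer is lower by 0.95 kcal/mol.

cis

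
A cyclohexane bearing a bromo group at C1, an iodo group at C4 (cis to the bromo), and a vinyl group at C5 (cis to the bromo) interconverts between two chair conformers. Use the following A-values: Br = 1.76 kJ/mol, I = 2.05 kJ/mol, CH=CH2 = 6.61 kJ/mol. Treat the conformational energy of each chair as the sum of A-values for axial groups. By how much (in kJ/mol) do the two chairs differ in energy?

6.32 kJ/mol

Chair I (bromo axial, iodo equatorial, vinyl axial): E = 8.37 kJ/mol.
Chair II (bromo equatorial, iodo axial, vinyl equatorial): E = 2.05 kJ/mol.
ΔE = 8.37 − 2.05 = 6.32 kJ/mol; chair II is more stable.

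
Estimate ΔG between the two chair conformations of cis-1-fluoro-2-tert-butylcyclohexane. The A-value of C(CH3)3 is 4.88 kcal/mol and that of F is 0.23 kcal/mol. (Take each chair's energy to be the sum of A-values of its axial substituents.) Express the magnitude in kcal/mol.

C1 and C2 have opposite parity, so for the cis isomer the two substituents are one axial and one equatorial in each chair.
Chair I (tert-butyl axial, fluoro equatorial): E = 4.88 kcal/mol.
Chair II (tert-butyl equatorial, fluoro axial): E = 0.23 kcal/mol.
ΔE = 4.88 − 0.23 = 4.65 kcal/mol; chair II is more stable.

4.65 kcal/mol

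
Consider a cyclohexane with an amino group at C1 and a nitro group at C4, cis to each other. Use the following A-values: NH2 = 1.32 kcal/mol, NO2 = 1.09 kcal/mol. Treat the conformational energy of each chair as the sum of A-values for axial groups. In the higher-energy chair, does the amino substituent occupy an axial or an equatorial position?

axial

C1 and C4 have opposite parity, so for the cis isomer the two substituents are one axial and one equatorial in each chair.
Chair I (amino axial, nitro equatorial): E = 1.32 kcal/mol.
Chair II (amino equatorial, nitro axial): E = 1.09 kcal/mol.
Chair I is the less stable (higher-energy) conformer, and in that chair the amino group is axial.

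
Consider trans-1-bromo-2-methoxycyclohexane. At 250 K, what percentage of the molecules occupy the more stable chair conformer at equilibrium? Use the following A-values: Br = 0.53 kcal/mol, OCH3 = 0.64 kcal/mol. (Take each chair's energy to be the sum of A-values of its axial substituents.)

C1 and C2 have opposite parity, so for the trans isomer the two substituents are e,e in one chair and a,a in the other.
Chair I (bromo axial, methoxy axial): E = 1.17 kcal/mol; chair II (bromo equatorial, methoxy equatorial): E = 0.00 kcal/mol.
ΔG = 1.17 kcal/mol between the two chairs.
K = exp(ΔG/RT) with R = 1.987×10⁻³ kcal mol⁻¹ K⁻¹ and T = 250 K gives K ≈ 10.5.
Fraction in the lower-energy chair = K/(K+1) = 91.3%.

91.3%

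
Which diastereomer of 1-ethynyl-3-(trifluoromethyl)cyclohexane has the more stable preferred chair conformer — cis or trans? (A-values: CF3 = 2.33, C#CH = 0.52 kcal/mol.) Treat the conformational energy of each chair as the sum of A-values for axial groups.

cis

At 1,3 positions (parity same): cis → (e,e or a,a); trans → (a,e or e,a).
Best chair for cis: E = 0.00 kcal/mol; best chair for trans: E = 0.52 kcal/mol.
The cis isomer is lower by 0.52 kcal/mol.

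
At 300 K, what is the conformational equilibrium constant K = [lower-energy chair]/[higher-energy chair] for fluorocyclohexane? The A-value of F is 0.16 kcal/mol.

K ≈ 1.31

One chair has the fluoro group axial (E = 0.16 kcal/mol) and the other has it equatorial (E = 0).
ΔG = 0.16 kcal/mol between the two chairs.
K = exp(ΔG/RT) with R = 1.987×10⁻³ kcal mol⁻¹ K⁻¹ and T = 300 K gives K ≈ 1.31.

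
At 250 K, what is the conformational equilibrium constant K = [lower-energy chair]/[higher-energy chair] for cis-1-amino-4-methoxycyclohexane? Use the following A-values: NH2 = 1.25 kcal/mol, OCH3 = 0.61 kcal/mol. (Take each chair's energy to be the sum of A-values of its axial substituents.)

C1 and C4 have opposite parity, so for the cis isomer the two substituents are one axial and one equatorial in each chair.
Chair I (amino axial, methoxy equatorial): E = 1.25 kcal/mol; chair II (amino equatorial, methoxy axial): E = 0.61 kcal/mol.
ΔG = 0.64 kcal/mol between the two chairs.
K = exp(ΔG/RT) with R = 1.987×10⁻³ kcal mol⁻¹ K⁻¹ and T = 250 K gives K ≈ 3.63.

K ≈ 3.63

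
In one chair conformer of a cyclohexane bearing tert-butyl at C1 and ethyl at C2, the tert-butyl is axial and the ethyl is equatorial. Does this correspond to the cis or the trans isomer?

cis

C1 and C2 have opposite parity, so their axial bonds point in opposite directions.
With opposite-parity carbons, two substituents on the same face are one axial and one equatorial; opposite faces give both axial or both equatorial.
Here the groups are axial/equatorial → same face → cis.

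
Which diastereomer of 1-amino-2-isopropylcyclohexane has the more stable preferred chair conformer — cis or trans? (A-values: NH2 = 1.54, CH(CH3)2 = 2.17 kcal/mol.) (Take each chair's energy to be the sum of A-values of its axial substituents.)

trans

At 1,2 positions (parity opposite): cis → (a,e or e,a); trans → (e,e or a,a).
Best chair for cis: E = 1.54 kcal/mol; best chair for trans: E = 0.00 kcal/mol.
The trans isomer is lower by 1.54 kcal/mol.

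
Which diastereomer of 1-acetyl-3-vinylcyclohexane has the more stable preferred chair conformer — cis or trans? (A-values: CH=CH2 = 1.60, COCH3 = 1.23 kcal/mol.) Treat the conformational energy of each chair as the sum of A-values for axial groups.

cis

At 1,3 positions (parity same): cis → (e,e or a,a); trans → (a,e or e,a).
Best chair for cis: E = 0.00 kcal/mol; best chair for trans: E = 1.23 kcal/mol.
The cis isomer is lower by 1.23 kcal/mol.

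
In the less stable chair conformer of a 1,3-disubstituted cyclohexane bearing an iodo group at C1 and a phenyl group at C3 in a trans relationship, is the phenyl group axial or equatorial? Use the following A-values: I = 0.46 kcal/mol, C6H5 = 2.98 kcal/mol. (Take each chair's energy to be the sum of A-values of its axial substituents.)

axial

C1 and C3 have the same parity, so for the trans isomer the two substituents are one axial and one equatorial in each chair.
Chair I (iodo axial, phenyl equatorial): E = 0.46 kcal/mol.
Chair II (iodo equatorial, phenyl axial): E = 2.98 kcal/mol.
Chair II is the less stable (higher-energy) conformer, and in that chair the phenyl group is axial.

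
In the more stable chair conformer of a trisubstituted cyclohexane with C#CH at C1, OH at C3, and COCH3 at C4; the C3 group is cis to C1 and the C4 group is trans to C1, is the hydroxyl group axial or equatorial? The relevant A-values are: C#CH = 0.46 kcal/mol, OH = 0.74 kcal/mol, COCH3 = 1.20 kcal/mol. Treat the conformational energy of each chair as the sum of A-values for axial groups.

Chair I (ethynyl axial, hydroxyl axial, acetyl axial): E = 2.40 kcal/mol.
Chair II (ethynyl equatorial, hydroxyl equatorial, acetyl equatorial): E = 0.00 kcal/mol.
Chair II is the more stable (lower-energy) conformer, and in that chair the hydroxyl group is equatorial.

equatorial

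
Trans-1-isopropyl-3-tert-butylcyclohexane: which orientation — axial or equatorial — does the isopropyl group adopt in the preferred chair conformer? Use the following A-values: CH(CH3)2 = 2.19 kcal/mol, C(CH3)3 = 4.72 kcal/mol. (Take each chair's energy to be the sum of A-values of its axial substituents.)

axial

C1 and C3 have the same parity, so for the trans isomer the two substituents are one axial and one equatorial in each chair.
Chair I (isopropyl axial, tert-butyl equatorial): E = 2.19 kcal/mol.
Chair II (isopropyl equatorial, tert-butyl axial): E = 4.72 kcal/mol.
Chair I is the more stable (lower-energy) conformer, and in that chair the isopropyl group is axial.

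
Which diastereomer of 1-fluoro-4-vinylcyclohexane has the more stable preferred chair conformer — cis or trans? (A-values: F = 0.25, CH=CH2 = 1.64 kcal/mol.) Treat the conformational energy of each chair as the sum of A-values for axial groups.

At 1,4 positions (parity opposite): cis → (a,e or e,a); trans → (e,e or a,a).
Best chair for cis: E = 0.25 kcal/mol; best chair for trans: E = 0.00 kcal/mol.
The trans isomer is lower by 0.25 kcal/mol.

trans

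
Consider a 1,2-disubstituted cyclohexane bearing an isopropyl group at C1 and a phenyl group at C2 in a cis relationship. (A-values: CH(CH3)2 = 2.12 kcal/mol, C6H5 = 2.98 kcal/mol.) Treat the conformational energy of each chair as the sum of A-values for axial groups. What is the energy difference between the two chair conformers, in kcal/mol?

C1 and C2 have opposite parity, so for the cis isomer the two substituents are one axial and one equatorial in each chair.
Chair I (isopropyl axial, phenyl equatorial): E = 2.12 kcal/mol.
Chair II (isopropyl equatorial, phenyl axial): E = 2.98 kcal/mol.
ΔE = 2.98 − 2.12 = 0.86 kcal/mol; chair I is more stable.

0.86 kcal/mol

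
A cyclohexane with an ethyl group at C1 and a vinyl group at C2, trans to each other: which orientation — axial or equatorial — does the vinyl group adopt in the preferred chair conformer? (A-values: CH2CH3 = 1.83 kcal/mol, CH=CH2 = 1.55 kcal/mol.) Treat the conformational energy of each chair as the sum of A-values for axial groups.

equatorial

C1 and C2 have opposite parity, so for the trans isomer the two substituents are e,e in one chair and a,a in the other.
Chair I (ethyl axial, vinyl axial): E = 3.38 kcal/mol.
Chair II (ethyl equatorial, vinyl equatorial): E = 0.00 kcal/mol.
Chair II is the more stable (lower-energy) conformer, and in that chair the vinyl group is equatorial.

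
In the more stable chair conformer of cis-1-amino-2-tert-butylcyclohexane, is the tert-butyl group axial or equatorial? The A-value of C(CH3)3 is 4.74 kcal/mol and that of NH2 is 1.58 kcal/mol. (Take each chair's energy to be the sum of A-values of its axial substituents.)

C1 and C2 have opposite parity, so for the cis isomer the two substituents are one axial and one equatorial in each chair.
Chair I (tert-butyl axial, amino equatorial): E = 4.74 kcal/mol.
Chair II (tert-butyl equatorial, amino axial): E = 1.58 kcal/mol.
Chair II is the more stable (lower-energy) conformer, and in that chair the tert-butyl group is equatorial.

equatorial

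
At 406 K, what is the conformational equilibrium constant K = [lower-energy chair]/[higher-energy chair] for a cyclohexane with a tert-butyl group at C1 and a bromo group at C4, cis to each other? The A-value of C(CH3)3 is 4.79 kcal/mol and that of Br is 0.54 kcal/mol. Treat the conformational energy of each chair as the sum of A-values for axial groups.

C1 and C4 have opposite parity, so for the cis isomer the two substituents are one axial and one equatorial in each chair.
Chair I (tert-butyl axial, bromo equatorial): E = 4.79 kcal/mol; chair II (tert-butyl equatorial, bromo axial): E = 0.54 kcal/mol.
ΔG = 4.25 kcal/mol between the two chairs.
K = exp(ΔG/RT) with R = 1.987×10⁻³ kcal mol⁻¹ K⁻¹ and T = 406 K gives K ≈ 194.

K ≈ 194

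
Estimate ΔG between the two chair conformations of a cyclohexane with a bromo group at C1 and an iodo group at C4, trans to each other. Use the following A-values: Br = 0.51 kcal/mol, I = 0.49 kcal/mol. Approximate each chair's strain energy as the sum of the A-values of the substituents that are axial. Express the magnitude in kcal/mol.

C1 and C4 have opposite parity, so for the trans isomer the two substituents are e,e in one chair and a,a in the other.
Chair I (bromo axial, iodo axial): E = 1.00 kcal/mol.
Chair II (bromo equatorial, iodo equatorial): E = 0.00 kcal/mol.
ΔE = 1.00 − 0.00 = 1.00 kcal/mol; chair II is more stable.

1.00 kcal/mol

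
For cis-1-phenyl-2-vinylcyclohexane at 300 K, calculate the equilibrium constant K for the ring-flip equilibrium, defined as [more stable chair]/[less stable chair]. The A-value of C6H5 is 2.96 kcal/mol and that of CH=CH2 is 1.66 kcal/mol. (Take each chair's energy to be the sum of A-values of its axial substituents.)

C1 and C2 have opposite parity, so for the cis isomer the two substituents are one axial and one equatorial in each chair.
Chair I (phenyl axial, vinyl equatorial): E = 2.96 kcal/mol; chair II (phenyl equatorial, vinyl axial): E = 1.66 kcal/mol.
ΔG = 1.30 kcal/mol between the two chairs.
K = exp(ΔG/RT) with R = 1.987×10⁻³ kcal mol⁻¹ K⁻¹ and T = 300 K gives K ≈ 8.85.

K ≈ 8.85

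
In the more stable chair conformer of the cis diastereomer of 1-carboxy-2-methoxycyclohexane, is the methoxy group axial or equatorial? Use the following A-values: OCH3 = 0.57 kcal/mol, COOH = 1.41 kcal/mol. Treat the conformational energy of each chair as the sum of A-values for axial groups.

axial

C1 and C2 have opposite parity, so for the cis isomer the two substituents are one axial and one equatorial in each chair.
Chair I (methoxy axial, carboxyl equatorial): E = 0.57 kcal/mol.
Chair II (methoxy equatorial, carboxyl axial): E = 1.41 kcal/mol.
Chair I is the more stable (lower-energy) conformer, and in that chair the methoxy group is axial.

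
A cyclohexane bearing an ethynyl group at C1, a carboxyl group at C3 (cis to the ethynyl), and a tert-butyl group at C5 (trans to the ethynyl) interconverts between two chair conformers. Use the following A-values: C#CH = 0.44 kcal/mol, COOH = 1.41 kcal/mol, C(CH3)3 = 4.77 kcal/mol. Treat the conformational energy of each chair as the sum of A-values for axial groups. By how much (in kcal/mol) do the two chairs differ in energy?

2.92 kcal/mol

Chair I (ethynyl axial, carboxyl axial, tert-butyl equatorial): E = 1.85 kcal/mol.
Chair II (ethynyl equatorial, carboxyl equatorial, tert-butyl axial): E = 4.77 kcal/mol.
ΔE = 4.77 − 1.85 = 2.92 kcal/mol; chair I is more stable.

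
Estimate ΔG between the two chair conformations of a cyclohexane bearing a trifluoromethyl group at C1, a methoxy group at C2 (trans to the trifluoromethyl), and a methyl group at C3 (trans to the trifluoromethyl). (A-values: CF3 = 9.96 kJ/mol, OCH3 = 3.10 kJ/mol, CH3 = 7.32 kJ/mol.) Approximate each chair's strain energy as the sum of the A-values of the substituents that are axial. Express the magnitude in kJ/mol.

5.74 kJ/mol

Chair I (trifluoromethyl axial, methoxy axial, methyl equatorial): E = 13.06 kJ/mol.
Chair II (trifluoromethyl equatorial, methoxy equatorial, methyl axial): E = 7.32 kJ/mol.
ΔE = 13.06 − 7.32 = 5.74 kJ/mol; chair II is more stable.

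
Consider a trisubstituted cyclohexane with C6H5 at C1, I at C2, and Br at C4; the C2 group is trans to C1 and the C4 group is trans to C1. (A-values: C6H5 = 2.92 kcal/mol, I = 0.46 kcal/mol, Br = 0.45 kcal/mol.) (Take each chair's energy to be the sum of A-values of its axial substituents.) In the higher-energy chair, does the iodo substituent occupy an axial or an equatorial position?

axial

Chair I (phenyl axial, iodo axial, bromo axial): E = 3.83 kcal/mol.
Chair II (phenyl equatorial, iodo equatorial, bromo equatorial): E = 0.00 kcal/mol.
Chair I is the less stable (higher-energy) conformer, and in that chair the iodo group is axial.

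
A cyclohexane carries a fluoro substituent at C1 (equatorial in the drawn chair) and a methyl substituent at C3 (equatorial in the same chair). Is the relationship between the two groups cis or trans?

cis

C1 and C3 have the same parity, so their axial bonds point in the same direction.
With same-parity carbons, two substituents on the same face are both axial or both equatorial; opposite faces give one of each.
Here the groups are equatorial/equatorial → same face → cis.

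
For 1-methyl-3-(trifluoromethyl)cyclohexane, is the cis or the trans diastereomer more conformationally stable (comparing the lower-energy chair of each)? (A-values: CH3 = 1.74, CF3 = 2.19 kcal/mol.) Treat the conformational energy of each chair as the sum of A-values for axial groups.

cis

At 1,3 positions (parity same): cis → (e,e or a,a); trans → (a,e or e,a).
Best chair for cis: E = 0.00 kcal/mol; best chair for trans: E = 1.74 kcal/mol.
The cis isomer is lower by 1.74 kcal/mol.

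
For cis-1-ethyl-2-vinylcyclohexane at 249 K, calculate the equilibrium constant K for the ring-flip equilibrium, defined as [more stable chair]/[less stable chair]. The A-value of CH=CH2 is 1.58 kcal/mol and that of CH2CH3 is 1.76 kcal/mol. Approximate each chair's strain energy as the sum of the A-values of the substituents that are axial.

K ≈ 1.44

C1 and C2 have opposite parity, so for the cis isomer the two substituents are one axial and one equatorial in each chair.
Chair I (vinyl axial, ethyl equatorial): E = 1.58 kcal/mol; chair II (vinyl equatorial, ethyl axial): E = 1.76 kcal/mol.
ΔG = 0.18 kcal/mol between the two chairs.
K = exp(ΔG/RT) with R = 1.987×10⁻³ kcal mol⁻¹ K⁻¹ and T = 249 K gives K ≈ 1.44.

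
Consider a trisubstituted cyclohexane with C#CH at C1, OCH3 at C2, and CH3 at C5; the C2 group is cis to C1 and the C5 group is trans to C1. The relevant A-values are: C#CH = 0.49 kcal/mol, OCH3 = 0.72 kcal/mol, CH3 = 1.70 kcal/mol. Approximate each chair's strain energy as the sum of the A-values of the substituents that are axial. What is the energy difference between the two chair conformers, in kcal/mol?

1.93 kcal/mol

Chair I (ethynyl axial, methoxy equatorial, methyl equatorial): E = 0.49 kcal/mol.
Chair II (ethynyl equatorial, methoxy axial, methyl axial): E = 2.42 kcal/mol.
ΔE = 2.42 − 0.49 = 1.93 kcal/mol; chair I is more stable.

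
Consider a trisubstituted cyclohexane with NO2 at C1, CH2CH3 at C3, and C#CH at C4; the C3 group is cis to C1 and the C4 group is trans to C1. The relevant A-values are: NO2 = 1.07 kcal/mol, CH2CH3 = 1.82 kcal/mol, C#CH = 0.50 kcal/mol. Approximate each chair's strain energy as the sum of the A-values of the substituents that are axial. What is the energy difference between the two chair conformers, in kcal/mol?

3.39 kcal/mol

Chair I (nitro axial, ethyl axial, ethynyl axial): E = 3.39 kcal/mol.
Chair II (nitro equatorial, ethyl equatorial, ethynyl equatorial): E = 0.00 kcal/mol.
ΔE = 3.39 − 0.00 = 3.39 kcal/mol; chair II is more stable.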